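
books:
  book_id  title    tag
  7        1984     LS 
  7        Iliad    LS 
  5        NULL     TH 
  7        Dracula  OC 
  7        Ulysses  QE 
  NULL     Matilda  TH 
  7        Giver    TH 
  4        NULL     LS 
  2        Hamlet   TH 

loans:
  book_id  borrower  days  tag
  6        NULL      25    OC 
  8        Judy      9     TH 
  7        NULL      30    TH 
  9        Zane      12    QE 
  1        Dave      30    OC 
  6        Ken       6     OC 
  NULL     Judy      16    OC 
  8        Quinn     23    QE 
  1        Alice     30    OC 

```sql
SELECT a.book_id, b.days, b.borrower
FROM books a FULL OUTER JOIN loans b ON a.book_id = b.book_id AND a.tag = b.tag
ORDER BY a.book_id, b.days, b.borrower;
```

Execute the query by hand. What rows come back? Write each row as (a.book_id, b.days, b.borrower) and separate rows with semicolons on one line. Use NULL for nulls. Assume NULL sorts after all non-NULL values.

(2, NULL, NULL); (4, NULL, NULL); (5, NULL, NULL); (7, 30, NULL); (7, NULL, NULL); (7, NULL, NULL); (7, NULL, NULL); (7, NULL, NULL); (NULL, 6, Ken); (NULL, 9, Judy); (NULL, 12, Zane); (NULL, 16, Judy); (NULL, 23, Quinn); (NULL, 25, NULL); (NULL, 30, Alice); (NULL, 30, Dave); (NULL, NULL, NULL)

FULL OUTER JOIN keeps every row from both sides; unmatched rows get NULL for the other side's columns.
Matching on a.book_id = b.book_id AND a.tag = b.tag. A NULL in a compared column never satisfies the condition.
- a row (book_id=7, tag=LS): no match → kept, b columns NULL.
- a row (book_id=7, tag=LS): no match → kept, b columns NULL.
- a row (book_id=5, tag=TH): no match → kept, b columns NULL.
- a row (book_id=7, tag=OC): no match → kept, b columns NULL.
- a row (book_id=7, tag=QE): no match → kept, b columns NULL.
- a row (book_id=NULL, tag=TH): no match → kept, b columns NULL.
- a row (book_id=7, tag=TH): matches 1 b row(s) → 1 output row(s).
- a row (book_id=4, tag=LS): no match → kept, b columns NULL.
- a row (book_id=2, tag=TH): no match → kept, b columns NULL.
- 8 b row(s) had no a match → kept, a columns NULL.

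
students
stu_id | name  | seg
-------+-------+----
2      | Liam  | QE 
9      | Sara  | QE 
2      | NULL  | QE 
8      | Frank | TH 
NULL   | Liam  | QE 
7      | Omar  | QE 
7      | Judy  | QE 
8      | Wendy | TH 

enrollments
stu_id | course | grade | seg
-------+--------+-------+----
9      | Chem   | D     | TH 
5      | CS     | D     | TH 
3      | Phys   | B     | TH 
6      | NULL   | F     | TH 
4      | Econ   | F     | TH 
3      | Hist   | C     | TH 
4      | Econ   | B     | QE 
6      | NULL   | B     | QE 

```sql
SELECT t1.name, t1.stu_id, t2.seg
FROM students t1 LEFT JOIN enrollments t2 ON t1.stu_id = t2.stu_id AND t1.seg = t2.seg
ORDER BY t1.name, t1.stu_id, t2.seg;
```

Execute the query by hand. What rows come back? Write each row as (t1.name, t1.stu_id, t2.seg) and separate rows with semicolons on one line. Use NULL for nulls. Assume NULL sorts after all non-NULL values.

LEFT JOIN keeps every row from `students`; unmatched rows get NULL for `enrollments`'s columns.
Matching on t1.stu_id = t2.stu_id AND t1.seg = t2.seg. A NULL in a compared column never satisfies the condition.
Matched pairs: 0; unmatched t1 rows kept: 8.

(Frank, 8, NULL); (Judy, 7, NULL); (Liam, 2, NULL); (Liam, NULL, NULL); (Omar, 7, NULL); (Sara, 9, NULL); (Wendy, 8, NULL); (NULL, 2, NULL)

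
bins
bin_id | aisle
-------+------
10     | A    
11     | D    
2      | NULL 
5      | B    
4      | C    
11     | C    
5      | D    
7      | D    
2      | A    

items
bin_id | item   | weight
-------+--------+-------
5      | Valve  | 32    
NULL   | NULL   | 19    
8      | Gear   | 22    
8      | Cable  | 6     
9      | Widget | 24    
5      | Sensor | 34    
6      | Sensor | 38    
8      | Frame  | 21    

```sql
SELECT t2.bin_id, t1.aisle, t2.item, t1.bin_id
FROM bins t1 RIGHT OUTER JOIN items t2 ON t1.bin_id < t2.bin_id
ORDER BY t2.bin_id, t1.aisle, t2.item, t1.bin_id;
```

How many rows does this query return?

RIGHT JOIN keeps every row from `items`; unmatched rows get NULL for `bins`'s columns.
Matching on t1.bin_id < t2.bin_id. A NULL in a compared column never satisfies the condition.
- t1[0] bin_id=10 → no match.
- t1[1] bin_id=11 → no match.
- t1[2] bin_id=2 → 7 match(es) in t2 → 7 row(s).
- t1[3] bin_id=5 → 5 match(es) in t2 → 5 row(s).
- t1[4] bin_id=4 → 7 match(es) in t2 → 7 row(s).
- t1[5] bin_id=11 → no match.
- t1[6] bin_id=5 → 5 match(es) in t2 → 5 row(s).
- t1[7] bin_id=7 → 4 match(es) in t2 → 4 row(s).
- t1[8] bin_id=2 → 7 match(es) in t2 → 7 row(s).
- plus 1 unmatched t2 row(s), each kept with NULL t1 columns.
Total: 35 matched + 1 padded = 36 rows.

36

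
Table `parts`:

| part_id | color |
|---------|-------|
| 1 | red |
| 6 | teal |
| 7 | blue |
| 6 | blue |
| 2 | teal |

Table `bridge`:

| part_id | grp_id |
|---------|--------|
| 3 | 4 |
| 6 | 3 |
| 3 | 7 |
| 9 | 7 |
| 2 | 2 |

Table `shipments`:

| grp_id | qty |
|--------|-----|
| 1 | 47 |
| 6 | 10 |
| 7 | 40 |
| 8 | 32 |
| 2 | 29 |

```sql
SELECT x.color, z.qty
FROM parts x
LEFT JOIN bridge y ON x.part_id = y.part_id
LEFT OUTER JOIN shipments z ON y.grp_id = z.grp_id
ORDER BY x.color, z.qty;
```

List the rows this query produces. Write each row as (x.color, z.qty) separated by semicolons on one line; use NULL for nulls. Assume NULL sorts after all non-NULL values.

Step 1 — x LEFT JOIN y on part_id → 5 row(s).
Then LEFT JOIN `shipments z` on grp_id: each of those 5 rows is kept; rows whose y.grp_id has no match in z get NULL for z's columns.

(blue, NULL); (blue, NULL); (red, NULL); (teal, 29); (teal, NULL)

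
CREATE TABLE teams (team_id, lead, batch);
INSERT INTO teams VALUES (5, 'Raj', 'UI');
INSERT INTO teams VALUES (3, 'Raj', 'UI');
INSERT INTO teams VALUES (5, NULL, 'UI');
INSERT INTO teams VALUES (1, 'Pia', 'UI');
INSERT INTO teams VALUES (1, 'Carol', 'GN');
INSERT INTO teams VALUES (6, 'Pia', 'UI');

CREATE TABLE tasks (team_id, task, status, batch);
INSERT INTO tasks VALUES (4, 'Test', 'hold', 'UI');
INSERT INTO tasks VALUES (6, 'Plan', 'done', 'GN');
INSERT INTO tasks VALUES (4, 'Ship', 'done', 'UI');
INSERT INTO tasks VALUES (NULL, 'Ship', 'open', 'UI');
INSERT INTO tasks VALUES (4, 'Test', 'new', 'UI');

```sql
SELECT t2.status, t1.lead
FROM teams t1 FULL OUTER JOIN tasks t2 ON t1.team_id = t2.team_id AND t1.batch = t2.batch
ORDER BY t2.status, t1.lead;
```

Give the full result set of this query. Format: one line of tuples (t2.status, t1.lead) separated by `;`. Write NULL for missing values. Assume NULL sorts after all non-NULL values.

(done, NULL); (done, NULL); (hold, NULL); (new, NULL); (open, NULL); (NULL, Carol); (NULL, Pia); (NULL, Pia); (NULL, Raj); (NULL, Raj); (NULL, NULL)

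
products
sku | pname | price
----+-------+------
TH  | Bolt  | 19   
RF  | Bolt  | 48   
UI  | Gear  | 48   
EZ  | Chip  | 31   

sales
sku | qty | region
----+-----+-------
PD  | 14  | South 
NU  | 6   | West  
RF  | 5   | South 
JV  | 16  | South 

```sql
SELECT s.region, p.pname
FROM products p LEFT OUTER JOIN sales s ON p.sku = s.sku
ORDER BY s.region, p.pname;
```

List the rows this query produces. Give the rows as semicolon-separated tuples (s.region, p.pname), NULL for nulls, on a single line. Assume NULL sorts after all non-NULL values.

LEFT JOIN keeps every row from `products`; unmatched rows get NULL for `sales`'s columns.
Matching on p.sku = s.sku.
Matched pairs: 1; unmatched p rows kept: 3.

(South, Bolt); (NULL, Bolt); (NULL, Chip); (NULL, Gear)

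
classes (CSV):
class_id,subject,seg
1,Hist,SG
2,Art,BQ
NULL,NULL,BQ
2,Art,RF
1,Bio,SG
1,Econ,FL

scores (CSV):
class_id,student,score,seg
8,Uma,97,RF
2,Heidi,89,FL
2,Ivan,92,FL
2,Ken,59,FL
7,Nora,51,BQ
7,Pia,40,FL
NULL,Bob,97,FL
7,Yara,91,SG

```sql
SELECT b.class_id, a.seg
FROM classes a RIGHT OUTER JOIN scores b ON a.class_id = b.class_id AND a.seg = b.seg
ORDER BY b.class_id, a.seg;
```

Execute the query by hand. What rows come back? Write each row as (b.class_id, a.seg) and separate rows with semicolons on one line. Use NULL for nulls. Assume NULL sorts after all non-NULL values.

RIGHT JOIN keeps every row from `scores`; unmatched rows get NULL for `classes`'s columns.
Matching on a.class_id = b.class_id AND a.seg = b.seg. A NULL in a compared column never satisfies the condition.
- a (class_id=1, seg=SG) has no partner in b.
- a (class_id=2, seg=BQ) has no partner in b.
- a (class_id=NULL, seg=BQ) has no partner in b.
- a (class_id=2, seg=RF) has no partner in b.
- a (class_id=1, seg=SG) has no partner in b.
- a (class_id=1, seg=FL) has no partner in b.
- 8 b row(s) had no a match → kept, a columns NULL.
After projecting and ordering:
b.class_id | a.seg
2 | NULL
2 | NULL
2 | NULL
7 | NULL
7 | NULL
7 | NULL
8 | NULL
NULL | NULL

(2, NULL); (2, NULL); (2, NULL); (7, NULL); (7, NULL); (7, NULL); (8, NULL); (NULL, NULL)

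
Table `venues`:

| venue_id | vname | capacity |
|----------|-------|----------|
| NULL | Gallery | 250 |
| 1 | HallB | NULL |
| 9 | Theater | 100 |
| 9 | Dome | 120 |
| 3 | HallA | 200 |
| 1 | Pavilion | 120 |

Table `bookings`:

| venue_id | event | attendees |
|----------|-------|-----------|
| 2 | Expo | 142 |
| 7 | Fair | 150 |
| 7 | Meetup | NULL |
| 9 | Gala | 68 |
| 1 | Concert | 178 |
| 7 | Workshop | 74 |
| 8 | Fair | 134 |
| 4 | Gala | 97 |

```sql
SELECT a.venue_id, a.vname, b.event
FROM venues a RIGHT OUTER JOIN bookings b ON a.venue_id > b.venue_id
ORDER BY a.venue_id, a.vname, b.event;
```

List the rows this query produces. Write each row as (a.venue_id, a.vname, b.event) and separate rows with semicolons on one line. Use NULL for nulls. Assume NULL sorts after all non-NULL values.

RIGHT JOIN keeps every row from `bookings`; unmatched rows get NULL for `venues`'s columns.
Matching on a.venue_id > b.venue_id. A NULL in a compared column never satisfies the condition.
Matched pairs: 16; unmatched b rows kept: 1.

(3, HallA, Concert); (3, HallA, Expo); (9, Dome, Concert); (9, Dome, Expo); (9, Dome, Fair); (9, Dome, Fair); (9, Dome, Gala); (9, Dome, Meetup); (9, Dome, Workshop); (9, Theater, Concert); (9, Theater, Expo); (9, Theater, Fair); (9, Theater, Fair); (9, Theater, Gala); (9, Theater, Meetup); (9, Theater, Workshop); (NULL, NULL, Gala)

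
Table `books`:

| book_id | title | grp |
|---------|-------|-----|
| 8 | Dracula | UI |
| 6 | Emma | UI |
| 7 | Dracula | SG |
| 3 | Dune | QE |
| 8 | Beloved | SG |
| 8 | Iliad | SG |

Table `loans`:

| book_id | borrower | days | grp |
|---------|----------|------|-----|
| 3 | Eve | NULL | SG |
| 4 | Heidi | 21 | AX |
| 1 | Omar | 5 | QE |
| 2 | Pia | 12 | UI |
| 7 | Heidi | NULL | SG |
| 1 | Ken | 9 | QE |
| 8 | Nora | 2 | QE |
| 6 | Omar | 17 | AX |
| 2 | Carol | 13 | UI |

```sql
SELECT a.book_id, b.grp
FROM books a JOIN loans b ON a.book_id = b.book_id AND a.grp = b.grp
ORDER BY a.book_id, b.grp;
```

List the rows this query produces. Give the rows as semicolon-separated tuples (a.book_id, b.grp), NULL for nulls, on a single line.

INNER JOIN keeps only pairs where the ON condition holds.
Matching on a.book_id = b.book_id AND a.grp = b.grp.
Matched pairs: 1.

(7, SG)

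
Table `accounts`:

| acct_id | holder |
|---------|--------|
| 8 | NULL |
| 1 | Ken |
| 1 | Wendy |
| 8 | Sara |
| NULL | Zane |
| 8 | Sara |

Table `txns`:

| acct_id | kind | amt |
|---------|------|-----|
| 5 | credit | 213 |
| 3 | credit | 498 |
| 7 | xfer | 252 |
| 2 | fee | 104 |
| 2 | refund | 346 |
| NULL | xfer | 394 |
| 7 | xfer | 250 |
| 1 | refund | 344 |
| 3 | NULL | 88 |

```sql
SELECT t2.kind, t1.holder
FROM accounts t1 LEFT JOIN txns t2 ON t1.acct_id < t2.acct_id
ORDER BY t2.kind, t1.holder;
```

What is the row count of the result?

18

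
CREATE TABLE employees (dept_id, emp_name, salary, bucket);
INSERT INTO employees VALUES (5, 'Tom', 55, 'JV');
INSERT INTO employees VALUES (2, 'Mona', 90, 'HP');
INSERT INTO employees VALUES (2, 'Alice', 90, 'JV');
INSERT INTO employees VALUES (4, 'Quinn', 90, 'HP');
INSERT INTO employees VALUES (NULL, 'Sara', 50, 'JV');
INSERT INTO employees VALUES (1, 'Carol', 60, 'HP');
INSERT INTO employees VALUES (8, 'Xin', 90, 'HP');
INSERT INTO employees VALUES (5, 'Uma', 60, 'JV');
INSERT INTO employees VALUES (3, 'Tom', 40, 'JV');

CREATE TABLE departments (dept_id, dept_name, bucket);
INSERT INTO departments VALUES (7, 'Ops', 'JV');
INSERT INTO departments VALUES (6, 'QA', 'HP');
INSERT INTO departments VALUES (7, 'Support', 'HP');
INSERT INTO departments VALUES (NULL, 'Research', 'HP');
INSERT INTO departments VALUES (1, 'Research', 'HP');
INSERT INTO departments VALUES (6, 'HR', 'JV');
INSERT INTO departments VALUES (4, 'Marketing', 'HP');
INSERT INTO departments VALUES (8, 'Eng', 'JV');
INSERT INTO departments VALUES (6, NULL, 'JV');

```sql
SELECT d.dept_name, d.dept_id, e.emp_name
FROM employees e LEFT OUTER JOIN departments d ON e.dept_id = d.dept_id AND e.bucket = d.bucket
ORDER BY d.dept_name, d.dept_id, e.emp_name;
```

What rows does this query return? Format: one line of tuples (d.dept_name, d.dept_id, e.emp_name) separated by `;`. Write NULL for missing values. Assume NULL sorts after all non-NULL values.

LEFT JOIN keeps every row from `employees`; unmatched rows get NULL for `departments`'s columns.
Matching on e.dept_id = d.dept_id AND e.bucket = d.bucket. A NULL in a compared column never satisfies the condition.
Matched pairs: 2; unmatched e rows kept: 7.

(Marketing, 4, Quinn); (Research, 1, Carol); (NULL, NULL, Alice); (NULL, NULL, Mona); (NULL, NULL, Sara); (NULL, NULL, Tom); (NULL, NULL, Tom); (NULL, NULL, Uma); (NULL, NULL, Xin)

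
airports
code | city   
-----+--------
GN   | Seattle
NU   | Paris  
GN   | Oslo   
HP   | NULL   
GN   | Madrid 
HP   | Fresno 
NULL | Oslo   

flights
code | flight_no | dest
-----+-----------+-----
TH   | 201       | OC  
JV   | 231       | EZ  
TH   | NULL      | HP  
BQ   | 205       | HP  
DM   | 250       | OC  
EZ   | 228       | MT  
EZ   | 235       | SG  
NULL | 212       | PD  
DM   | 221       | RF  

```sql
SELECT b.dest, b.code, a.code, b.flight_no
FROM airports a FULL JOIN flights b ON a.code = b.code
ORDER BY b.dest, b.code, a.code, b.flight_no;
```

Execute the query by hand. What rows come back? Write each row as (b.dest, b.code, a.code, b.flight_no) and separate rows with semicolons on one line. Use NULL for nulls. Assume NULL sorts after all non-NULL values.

(EZ, JV, NULL, 231); (HP, BQ, NULL, 205); (HP, TH, NULL, NULL); (MT, EZ, NULL, 228); (OC, DM, NULL, 250); (OC, TH, NULL, 201); (PD, NULL, NULL, 212); (RF, DM, NULL, 221); (SG, EZ, NULL, 235); (NULL, NULL, GN, NULL); (NULL, NULL, GN, NULL); (NULL, NULL, GN, NULL); (NULL, NULL, HP, NULL); (NULL, NULL, HP, NULL); (NULL, NULL, NU, NULL); (NULL, NULL, NULL, NULL)

FULL OUTER JOIN keeps every row from both sides; unmatched rows get NULL for the other side's columns.
Matching on a.code = b.code. A NULL in a compared column never satisfies the condition.
- a[0] code=GN → no match; kept with NULLs on the b side.
- a[1] code=NU → no match; kept with NULLs on the b side.
- a[2] code=GN → no match; kept with NULLs on the b side.
- a[3] code=HP → no match; kept with NULLs on the b side.
- a[4] code=GN → no match; kept with NULLs on the b side.
- a[5] code=HP → no match; kept with NULLs on the b side.
- a[6] code=NULL → no match; kept with NULLs on the b side.
- plus 9 unmatched b row(s), each kept with NULL a columns.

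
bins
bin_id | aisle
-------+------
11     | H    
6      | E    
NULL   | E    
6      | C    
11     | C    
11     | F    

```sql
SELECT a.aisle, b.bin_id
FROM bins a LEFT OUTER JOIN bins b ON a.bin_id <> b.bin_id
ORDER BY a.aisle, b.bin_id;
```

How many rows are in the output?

13

LEFT JOIN keeps every row from `bins a`; unmatched rows get NULL for `bins b`'s columns.
Matching on a.bin_id <> b.bin_id. A NULL in a compared column never satisfies the condition.
Matched pairs: 12; unmatched a rows kept: 1.
Total: 12 matched + 1 padded = 13 rows.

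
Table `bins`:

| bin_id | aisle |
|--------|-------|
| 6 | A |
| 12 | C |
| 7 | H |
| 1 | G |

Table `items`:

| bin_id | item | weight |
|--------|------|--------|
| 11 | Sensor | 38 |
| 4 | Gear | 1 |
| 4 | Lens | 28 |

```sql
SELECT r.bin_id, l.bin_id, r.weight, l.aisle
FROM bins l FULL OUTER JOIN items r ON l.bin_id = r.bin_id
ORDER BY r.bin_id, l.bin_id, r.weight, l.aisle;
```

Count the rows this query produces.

FULL OUTER JOIN keeps every row from both sides; unmatched rows get NULL for the other side's columns.
Matching on l.bin_id = r.bin_id.
Matched pairs: 0; unmatched l rows kept: 4; unmatched r rows kept: 3.
Total: 0 matched + 7 padded = 7 rows.

7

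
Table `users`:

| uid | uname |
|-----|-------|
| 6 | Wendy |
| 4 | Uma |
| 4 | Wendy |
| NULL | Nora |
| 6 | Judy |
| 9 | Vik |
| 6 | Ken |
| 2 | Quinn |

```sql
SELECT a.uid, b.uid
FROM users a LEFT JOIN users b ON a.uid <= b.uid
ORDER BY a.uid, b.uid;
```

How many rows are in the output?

33

LEFT JOIN keeps every row from `users a`; unmatched rows get NULL for `users b`'s columns.
Matching on a.uid <= b.uid. A NULL in a compared column never satisfies the condition.
- a (uid=6) pairs with 4 row(s) of b.
- a (uid=4) pairs with 6 row(s) of b.
- a (uid=4) pairs with 6 row(s) of b.
- a (uid=NULL) has no partner → padded with NULL.
- a (uid=6) pairs with 4 row(s) of b.
- a (uid=9) pairs with 1 row(s) of b.
- a (uid=6) pairs with 4 row(s) of b.
- a (uid=2) pairs with 7 row(s) of b.
Total: 32 matched + 1 padded = 33 rows.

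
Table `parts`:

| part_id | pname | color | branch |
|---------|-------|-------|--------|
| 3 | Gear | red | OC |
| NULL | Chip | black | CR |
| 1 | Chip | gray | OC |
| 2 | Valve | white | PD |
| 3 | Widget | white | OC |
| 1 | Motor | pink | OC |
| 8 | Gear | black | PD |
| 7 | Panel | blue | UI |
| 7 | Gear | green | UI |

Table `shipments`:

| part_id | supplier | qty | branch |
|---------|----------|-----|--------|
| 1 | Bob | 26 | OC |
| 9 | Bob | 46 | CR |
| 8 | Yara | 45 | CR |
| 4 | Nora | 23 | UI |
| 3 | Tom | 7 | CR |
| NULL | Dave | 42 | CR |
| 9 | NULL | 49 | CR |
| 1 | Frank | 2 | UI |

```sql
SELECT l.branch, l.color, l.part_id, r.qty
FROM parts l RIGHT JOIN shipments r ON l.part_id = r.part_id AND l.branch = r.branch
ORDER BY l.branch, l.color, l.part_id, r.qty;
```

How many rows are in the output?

9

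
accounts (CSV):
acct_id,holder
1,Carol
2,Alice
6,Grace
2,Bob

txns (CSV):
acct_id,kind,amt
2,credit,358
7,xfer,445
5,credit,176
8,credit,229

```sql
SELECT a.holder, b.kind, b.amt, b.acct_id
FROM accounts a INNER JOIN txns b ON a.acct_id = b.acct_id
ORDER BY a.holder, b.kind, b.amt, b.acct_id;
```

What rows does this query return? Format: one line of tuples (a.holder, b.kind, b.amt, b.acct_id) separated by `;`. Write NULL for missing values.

(Alice, credit, 358, 2); (Bob, credit, 358, 2)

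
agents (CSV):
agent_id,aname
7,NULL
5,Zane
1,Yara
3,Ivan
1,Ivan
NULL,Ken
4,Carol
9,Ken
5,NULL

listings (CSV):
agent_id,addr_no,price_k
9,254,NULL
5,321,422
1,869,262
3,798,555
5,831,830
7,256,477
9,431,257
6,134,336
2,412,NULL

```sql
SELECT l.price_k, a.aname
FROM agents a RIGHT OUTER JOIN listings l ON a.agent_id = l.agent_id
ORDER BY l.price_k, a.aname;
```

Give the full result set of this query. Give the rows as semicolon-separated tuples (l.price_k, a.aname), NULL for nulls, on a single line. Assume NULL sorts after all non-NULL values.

(257, Ken); (262, Ivan); (262, Yara); (336, NULL); (422, Zane); (422, NULL); (477, NULL); (555, Ivan); (830, Zane); (830, NULL); (NULL, Ken); (NULL, NULL)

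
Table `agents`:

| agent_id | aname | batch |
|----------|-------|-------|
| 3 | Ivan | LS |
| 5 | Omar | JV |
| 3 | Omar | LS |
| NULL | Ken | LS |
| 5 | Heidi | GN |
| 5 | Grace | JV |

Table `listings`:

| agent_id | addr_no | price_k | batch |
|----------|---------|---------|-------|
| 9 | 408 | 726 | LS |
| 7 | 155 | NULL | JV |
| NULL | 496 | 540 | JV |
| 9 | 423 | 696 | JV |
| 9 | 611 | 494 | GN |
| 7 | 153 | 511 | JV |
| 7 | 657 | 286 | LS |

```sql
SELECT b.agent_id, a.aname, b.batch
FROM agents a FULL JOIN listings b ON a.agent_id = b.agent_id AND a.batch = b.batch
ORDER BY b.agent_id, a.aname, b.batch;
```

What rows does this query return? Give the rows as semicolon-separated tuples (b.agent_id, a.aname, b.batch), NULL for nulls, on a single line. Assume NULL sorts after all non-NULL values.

(7, NULL, JV); (7, NULL, JV); (7, NULL, LS); (9, NULL, GN); (9, NULL, JV); (9, NULL, LS); (NULL, Grace, NULL); (NULL, Heidi, NULL); (NULL, Ivan, NULL); (NULL, Ken, NULL); (NULL, Omar, NULL); (NULL, Omar, NULL); (NULL, NULL, JV)

FULL OUTER JOIN keeps every row from both sides; unmatched rows get NULL for the other side's columns.
Matching on a.agent_id = b.agent_id AND a.batch = b.batch. A NULL in a compared column never satisfies the condition.
- a (agent_id=3, batch=LS) has no partner → padded with NULL.
- a (agent_id=5, batch=JV) has no partner → padded with NULL.
- a (agent_id=3, batch=LS) has no partner → padded with NULL.
- a (agent_id=NULL, batch=LS) has no partner → padded with NULL.
- a (agent_id=5, batch=GN) has no partner → padded with NULL.
- a (agent_id=5, batch=JV) has no partner → padded with NULL.
- plus 7 unmatched b row(s), each kept with NULL a columns.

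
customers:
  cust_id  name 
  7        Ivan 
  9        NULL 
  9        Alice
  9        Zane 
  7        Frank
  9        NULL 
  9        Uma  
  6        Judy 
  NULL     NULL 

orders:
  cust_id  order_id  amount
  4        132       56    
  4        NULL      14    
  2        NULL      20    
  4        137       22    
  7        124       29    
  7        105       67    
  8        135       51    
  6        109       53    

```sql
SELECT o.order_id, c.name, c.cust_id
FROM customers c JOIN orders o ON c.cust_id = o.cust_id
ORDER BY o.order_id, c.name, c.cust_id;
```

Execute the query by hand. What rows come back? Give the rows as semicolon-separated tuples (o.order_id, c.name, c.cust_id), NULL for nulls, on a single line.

(105, Frank, 7); (105, Ivan, 7); (109, Judy, 6); (124, Frank, 7); (124, Ivan, 7)

INNER JOIN keeps only pairs where the ON condition holds.
Matching on c.cust_id = o.cust_id. A NULL in a compared column never satisfies the condition.
- cust_id=7: 2 matching o row(s), so 2 row(s) emitted.
- cust_id=9: no matching o row, dropped.
- cust_id=9: no matching o row, dropped.
- cust_id=9: no matching o row, dropped.
- cust_id=7: 2 matching o row(s), so 2 row(s) emitted.
- cust_id=9: no matching o row, dropped.
- cust_id=9: no matching o row, dropped.
- cust_id=6: 1 matching o row(s), so 1 row(s) emitted.
- cust_id=NULL: no matching o row, dropped.
After projecting and ordering:
o.order_id | c.name | c.cust_id
105 | Frank | 7
105 | Ivan | 7
109 | Judy | 6
124 | Frank | 7
124 | Ivan | 7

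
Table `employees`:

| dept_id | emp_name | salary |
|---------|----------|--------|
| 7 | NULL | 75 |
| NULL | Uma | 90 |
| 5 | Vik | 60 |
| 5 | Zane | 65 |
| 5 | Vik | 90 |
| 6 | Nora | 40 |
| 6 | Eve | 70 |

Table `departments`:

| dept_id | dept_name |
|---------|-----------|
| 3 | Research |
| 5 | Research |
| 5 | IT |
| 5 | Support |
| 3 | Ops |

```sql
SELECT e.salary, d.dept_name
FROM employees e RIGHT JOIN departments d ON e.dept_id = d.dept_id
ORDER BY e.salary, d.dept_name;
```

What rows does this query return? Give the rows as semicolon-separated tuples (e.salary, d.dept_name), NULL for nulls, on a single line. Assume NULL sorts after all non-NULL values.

(60, IT); (60, Research); (60, Support); (65, IT); (65, Research); (65, Support); (90, IT); (90, Research); (90, Support); (NULL, Ops); (NULL, Research)

RIGHT JOIN keeps every row from `departments`; unmatched rows get NULL for `employees`'s columns.
Matching on e.dept_id = d.dept_id. A NULL in a compared column never satisfies the condition.
Matched pairs: 9; unmatched d rows kept: 2.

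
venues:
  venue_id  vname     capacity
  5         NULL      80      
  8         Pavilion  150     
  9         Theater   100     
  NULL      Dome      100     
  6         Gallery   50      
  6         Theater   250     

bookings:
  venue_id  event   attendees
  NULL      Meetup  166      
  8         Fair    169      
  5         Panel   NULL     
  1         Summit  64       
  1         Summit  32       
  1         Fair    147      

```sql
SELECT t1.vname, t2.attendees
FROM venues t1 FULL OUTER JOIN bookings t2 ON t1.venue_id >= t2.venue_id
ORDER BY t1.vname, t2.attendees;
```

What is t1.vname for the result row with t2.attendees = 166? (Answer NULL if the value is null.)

NULL

FULL OUTER JOIN keeps every row from both sides; unmatched rows get NULL for the other side's columns.
Matching on t1.venue_id >= t2.venue_id. A NULL in a compared column never satisfies the condition.
- t1 row (venue_id=5): matches 4 t2 row(s) → 4 output row(s).
- t1 row (venue_id=8): matches 5 t2 row(s) → 5 output row(s).
- t1 row (venue_id=9): matches 5 t2 row(s) → 5 output row(s).
- t1 row (venue_id=NULL): no match → kept, t2 columns NULL.
- t1 row (venue_id=6): matches 4 t2 row(s) → 4 output row(s).
- t1 row (venue_id=6): matches 4 t2 row(s) → 4 output row(s).
- plus 1 unmatched t2 row(s), each kept with NULL t1 columns.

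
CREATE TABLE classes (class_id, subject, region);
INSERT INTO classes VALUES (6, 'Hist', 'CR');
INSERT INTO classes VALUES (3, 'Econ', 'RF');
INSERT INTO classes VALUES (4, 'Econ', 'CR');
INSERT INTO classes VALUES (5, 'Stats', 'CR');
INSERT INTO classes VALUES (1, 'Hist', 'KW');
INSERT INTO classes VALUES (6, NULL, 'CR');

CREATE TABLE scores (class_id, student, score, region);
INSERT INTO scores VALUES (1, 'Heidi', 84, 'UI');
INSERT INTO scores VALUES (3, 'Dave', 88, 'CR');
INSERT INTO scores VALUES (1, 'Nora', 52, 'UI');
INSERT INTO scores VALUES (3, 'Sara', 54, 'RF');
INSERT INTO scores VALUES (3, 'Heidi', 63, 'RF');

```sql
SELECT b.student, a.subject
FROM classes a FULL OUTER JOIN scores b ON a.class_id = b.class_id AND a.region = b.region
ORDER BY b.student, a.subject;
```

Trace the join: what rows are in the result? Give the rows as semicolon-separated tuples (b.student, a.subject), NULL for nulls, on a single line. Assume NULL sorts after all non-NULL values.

(Dave, NULL); (Heidi, Econ); (Heidi, NULL); (Nora, NULL); (Sara, Econ); (NULL, Econ); (NULL, Hist); (NULL, Hist); (NULL, Stats); (NULL, NULL)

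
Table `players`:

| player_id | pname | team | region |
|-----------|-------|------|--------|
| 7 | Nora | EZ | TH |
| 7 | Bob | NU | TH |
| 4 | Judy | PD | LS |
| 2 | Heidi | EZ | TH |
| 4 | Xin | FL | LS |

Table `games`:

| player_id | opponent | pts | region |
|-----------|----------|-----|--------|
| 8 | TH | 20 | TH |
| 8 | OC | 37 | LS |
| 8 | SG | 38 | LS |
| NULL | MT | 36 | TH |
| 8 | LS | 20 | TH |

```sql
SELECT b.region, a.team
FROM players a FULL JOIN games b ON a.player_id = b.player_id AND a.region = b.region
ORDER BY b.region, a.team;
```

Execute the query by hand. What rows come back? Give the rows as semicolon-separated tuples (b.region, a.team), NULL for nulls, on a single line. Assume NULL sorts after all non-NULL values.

FULL OUTER JOIN keeps every row from both sides; unmatched rows get NULL for the other side's columns.
Matching on a.player_id = b.player_id AND a.region = b.region. A NULL in a compared column never satisfies the condition.
- a[0] player_id=7, region=TH → no match; kept with NULLs on the b side.
- a[1] player_id=7, region=TH → no match; kept with NULLs on the b side.
- a[2] player_id=4, region=LS → no match; kept with NULLs on the b side.
- a[3] player_id=2, region=TH → no match; kept with NULLs on the b side.
- a[4] player_id=4, region=LS → no match; kept with NULLs on the b side.
- plus 5 unmatched b row(s), each kept with NULL a columns.
After projecting and ordering:
b.region | a.team
LS | NULL
LS | NULL
TH | NULL
TH | NULL
TH | NULL
NULL | EZ
NULL | EZ
NULL | FL
NULL | NU
NULL | PD

(LS, NULL); (LS, NULL); (TH, NULL); (TH, NULL); (TH, NULL); (NULL, EZ); (NULL, EZ); (NULL, FL); (NULL, NU); (NULL, PD)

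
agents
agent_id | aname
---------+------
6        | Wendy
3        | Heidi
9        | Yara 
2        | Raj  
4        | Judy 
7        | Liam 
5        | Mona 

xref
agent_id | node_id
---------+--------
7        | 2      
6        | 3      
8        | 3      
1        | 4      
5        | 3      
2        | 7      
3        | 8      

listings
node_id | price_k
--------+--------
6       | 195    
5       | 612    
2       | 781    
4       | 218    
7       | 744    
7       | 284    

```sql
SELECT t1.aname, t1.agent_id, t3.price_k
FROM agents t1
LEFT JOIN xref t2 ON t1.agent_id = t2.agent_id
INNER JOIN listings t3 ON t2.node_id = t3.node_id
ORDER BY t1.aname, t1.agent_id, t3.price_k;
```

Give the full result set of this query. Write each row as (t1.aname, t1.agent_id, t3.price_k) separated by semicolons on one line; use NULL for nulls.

(Liam, 7, 781); (Raj, 2, 284); (Raj, 2, 744)

Evaluate left to right. First `agents t1 LEFT JOIN xref t2` on agent_id: 7 row(s).
Then INNER JOIN `listings t3` on node_id: keep only rows whose t2.node_id appears in t3.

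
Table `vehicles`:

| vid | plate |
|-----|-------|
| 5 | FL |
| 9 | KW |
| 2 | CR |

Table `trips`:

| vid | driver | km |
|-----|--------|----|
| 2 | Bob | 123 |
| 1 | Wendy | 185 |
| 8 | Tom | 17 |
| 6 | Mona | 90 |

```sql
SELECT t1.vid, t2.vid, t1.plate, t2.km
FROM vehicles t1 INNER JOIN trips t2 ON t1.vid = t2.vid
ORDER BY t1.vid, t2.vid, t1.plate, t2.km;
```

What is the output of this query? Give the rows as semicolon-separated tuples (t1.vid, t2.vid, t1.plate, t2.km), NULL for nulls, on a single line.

INNER JOIN keeps only pairs where the ON condition holds.
Matching on t1.vid = t2.vid.
- t1[0] vid=5 → no match; dropped.
- t1[1] vid=9 → no match; dropped.
- t1[2] vid=2 → 1 match(es) in t2 → 1 row(s).
After projecting and ordering:
t1.vid | t2.vid | t1.plate | t2.km
2 | 2 | CR | 123

(2, 2, CR, 123)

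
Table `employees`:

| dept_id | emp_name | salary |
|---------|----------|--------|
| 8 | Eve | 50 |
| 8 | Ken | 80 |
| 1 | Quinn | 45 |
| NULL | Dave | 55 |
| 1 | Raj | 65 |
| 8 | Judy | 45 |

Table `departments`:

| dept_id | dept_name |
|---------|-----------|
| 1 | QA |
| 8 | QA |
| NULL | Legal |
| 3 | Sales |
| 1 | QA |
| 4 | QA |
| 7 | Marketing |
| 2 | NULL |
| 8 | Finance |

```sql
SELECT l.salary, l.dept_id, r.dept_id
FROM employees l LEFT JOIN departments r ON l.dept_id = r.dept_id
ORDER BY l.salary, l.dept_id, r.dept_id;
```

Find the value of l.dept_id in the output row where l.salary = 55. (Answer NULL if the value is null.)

NULL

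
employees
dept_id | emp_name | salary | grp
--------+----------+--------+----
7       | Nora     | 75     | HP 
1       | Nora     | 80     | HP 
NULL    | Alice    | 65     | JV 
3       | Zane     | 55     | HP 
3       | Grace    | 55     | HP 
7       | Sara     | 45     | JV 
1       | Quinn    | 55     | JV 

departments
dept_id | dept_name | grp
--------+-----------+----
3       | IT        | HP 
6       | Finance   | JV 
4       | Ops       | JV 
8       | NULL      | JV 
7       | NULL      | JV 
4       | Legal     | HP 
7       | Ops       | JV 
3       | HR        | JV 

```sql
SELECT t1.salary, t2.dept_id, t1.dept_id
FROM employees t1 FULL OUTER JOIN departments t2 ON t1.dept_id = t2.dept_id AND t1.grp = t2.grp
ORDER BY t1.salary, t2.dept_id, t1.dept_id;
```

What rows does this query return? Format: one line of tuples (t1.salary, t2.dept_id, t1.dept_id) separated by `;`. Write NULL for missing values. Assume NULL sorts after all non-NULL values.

FULL OUTER JOIN keeps every row from both sides; unmatched rows get NULL for the other side's columns.
Matching on t1.dept_id = t2.dept_id AND t1.grp = t2.grp. A NULL in a compared column never satisfies the condition.
- t1 (dept_id=7, grp=HP) has no partner → padded with NULL.
- t1 (dept_id=1, grp=HP) has no partner → padded with NULL.
- t1 (dept_id=NULL, grp=JV) has no partner → padded with NULL.
- t1 (dept_id=3, grp=HP) pairs with 1 row(s) of t2.
- t1 (dept_id=3, grp=HP) pairs with 1 row(s) of t2.
- t1 (dept_id=7, grp=JV) pairs with 2 row(s) of t2.
- t1 (dept_id=1, grp=JV) has no partner → padded with NULL.
- 5 t2 row(s) had no t1 match → kept, t1 columns NULL.

(45, 7, 7); (45, 7, 7); (55, 3, 3); (55, 3, 3); (55, NULL, 1); (65, NULL, NULL); (75, NULL, 7); (80, NULL, 1); (NULL, 3, NULL); (NULL, 4, NULL); (NULL, 4, NULL); (NULL, 6, NULL); (NULL, 8, NULL)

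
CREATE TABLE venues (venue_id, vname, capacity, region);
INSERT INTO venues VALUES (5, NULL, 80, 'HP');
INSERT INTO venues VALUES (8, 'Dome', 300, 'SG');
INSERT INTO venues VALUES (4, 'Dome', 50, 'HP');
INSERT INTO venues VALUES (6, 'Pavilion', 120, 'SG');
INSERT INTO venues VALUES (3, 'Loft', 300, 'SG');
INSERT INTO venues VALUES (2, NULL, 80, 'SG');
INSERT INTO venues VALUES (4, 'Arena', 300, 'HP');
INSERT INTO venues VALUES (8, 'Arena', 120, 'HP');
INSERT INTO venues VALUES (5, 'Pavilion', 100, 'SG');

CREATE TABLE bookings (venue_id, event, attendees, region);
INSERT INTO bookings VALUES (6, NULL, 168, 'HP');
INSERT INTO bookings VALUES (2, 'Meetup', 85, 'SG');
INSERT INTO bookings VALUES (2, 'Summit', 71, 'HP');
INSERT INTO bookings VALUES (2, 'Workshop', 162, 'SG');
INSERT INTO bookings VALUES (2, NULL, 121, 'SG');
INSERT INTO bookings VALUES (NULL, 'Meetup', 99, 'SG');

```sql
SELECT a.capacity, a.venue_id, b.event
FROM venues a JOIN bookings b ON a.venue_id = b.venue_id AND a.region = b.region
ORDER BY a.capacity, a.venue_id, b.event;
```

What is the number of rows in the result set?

INNER JOIN keeps only pairs where the ON condition holds.
Matching on a.venue_id = b.venue_id AND a.region = b.region. A NULL in a compared column never satisfies the condition.
Matched pairs: 3.
Total: 3 rows.

3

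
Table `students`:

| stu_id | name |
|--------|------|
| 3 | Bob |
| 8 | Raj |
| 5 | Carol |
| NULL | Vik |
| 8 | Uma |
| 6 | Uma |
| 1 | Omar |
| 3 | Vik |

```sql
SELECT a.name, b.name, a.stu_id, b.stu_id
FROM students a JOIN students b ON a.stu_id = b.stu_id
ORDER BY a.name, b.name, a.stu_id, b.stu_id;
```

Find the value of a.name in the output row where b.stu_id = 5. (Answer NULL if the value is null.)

Carol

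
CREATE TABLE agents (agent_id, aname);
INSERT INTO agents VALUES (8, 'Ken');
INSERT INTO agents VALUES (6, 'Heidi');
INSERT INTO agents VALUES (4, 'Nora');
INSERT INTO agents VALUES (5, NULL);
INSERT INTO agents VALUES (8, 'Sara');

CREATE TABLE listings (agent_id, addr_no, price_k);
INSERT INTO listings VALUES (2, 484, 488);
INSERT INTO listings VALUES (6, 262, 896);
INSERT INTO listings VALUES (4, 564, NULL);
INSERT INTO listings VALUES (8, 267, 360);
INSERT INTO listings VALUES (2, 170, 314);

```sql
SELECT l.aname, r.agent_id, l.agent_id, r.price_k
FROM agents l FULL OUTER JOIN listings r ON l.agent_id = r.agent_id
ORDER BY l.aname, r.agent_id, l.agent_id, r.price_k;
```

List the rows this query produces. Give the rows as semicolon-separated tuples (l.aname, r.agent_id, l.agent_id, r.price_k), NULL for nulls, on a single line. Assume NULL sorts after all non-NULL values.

(Heidi, 6, 6, 896); (Ken, 8, 8, 360); (Nora, 4, 4, NULL); (Sara, 8, 8, 360); (NULL, 2, NULL, 314); (NULL, 2, NULL, 488); (NULL, NULL, 5, NULL)

FULL OUTER JOIN keeps every row from both sides; unmatched rows get NULL for the other side's columns.
Matching on l.agent_id = r.agent_id.
Matched pairs: 4; unmatched l rows kept: 1; unmatched r rows kept: 2.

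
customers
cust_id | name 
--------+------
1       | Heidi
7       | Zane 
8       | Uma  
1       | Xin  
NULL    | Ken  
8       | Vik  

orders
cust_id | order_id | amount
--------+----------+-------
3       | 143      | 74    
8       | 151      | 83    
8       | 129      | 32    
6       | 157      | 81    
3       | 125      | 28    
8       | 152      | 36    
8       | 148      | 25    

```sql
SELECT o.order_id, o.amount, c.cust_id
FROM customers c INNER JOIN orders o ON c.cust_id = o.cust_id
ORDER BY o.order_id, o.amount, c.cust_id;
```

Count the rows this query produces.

8

INNER JOIN keeps only pairs where the ON condition holds.
Matching on c.cust_id = o.cust_id. A NULL in a compared column never satisfies the condition.
Matched pairs: 8.
Total: 8 rows.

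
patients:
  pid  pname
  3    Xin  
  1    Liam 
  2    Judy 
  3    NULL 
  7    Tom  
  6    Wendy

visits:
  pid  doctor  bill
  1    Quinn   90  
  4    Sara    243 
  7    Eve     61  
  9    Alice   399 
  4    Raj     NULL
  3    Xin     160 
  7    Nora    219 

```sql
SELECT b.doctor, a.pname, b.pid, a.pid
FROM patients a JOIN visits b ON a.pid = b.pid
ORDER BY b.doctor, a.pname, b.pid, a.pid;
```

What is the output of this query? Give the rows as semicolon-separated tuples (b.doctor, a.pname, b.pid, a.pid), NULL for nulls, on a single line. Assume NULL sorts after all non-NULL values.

(Eve, Tom, 7, 7); (Nora, Tom, 7, 7); (Quinn, Liam, 1, 1); (Xin, Xin, 3, 3); (Xin, NULL, 3, 3)

INNER JOIN keeps only pairs where the ON condition holds.
Matching on a.pid = b.pid.
Matched pairs: 5.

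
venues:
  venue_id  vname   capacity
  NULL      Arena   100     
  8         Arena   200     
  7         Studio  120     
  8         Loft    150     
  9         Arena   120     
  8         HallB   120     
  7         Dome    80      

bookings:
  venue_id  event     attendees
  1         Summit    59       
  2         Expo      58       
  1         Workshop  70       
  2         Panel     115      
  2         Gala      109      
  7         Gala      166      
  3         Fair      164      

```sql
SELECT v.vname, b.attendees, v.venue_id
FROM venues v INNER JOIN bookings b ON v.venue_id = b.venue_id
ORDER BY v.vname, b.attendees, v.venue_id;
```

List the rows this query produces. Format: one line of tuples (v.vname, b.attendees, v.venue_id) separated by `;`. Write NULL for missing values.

(Dome, 166, 7); (Studio, 166, 7)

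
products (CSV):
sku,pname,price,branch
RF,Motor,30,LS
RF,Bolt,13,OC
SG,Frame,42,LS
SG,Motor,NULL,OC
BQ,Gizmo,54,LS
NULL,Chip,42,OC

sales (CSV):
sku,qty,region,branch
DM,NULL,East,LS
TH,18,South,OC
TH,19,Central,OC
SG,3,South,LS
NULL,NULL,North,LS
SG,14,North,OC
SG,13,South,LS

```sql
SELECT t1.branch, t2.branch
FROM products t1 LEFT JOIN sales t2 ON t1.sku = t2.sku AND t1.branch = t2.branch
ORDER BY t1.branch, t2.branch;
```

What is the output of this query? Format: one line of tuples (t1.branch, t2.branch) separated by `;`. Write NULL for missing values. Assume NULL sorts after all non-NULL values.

LEFT JOIN keeps every row from `products`; unmatched rows get NULL for `sales`'s columns.
Matching on t1.sku = t2.sku AND t1.branch = t2.branch. A NULL in a compared column never satisfies the condition.
- sku=RF, branch=LS: no t2 row matches, row kept with t2 columns NULL.
- sku=RF, branch=OC: no t2 row matches, row kept with t2 columns NULL.
- sku=SG, branch=LS: 2 matching t2 row(s), so 2 row(s) emitted.
- sku=SG, branch=OC: 1 matching t2 row(s), so 1 row(s) emitted.
- sku=BQ, branch=LS: no t2 row matches, row kept with t2 columns NULL.
- sku=NULL, branch=OC: no t2 row matches, row kept with t2 columns NULL.
After projecting and ordering:
t1.branch | t2.branch
LS | LS
LS | LS
LS | NULL
LS | NULL
OC | OC
OC | NULL
OC | NULL

(LS, LS); (LS, LS); (LS, NULL); (LS, NULL); (OC, OC); (OC, NULL); (OC, NULL)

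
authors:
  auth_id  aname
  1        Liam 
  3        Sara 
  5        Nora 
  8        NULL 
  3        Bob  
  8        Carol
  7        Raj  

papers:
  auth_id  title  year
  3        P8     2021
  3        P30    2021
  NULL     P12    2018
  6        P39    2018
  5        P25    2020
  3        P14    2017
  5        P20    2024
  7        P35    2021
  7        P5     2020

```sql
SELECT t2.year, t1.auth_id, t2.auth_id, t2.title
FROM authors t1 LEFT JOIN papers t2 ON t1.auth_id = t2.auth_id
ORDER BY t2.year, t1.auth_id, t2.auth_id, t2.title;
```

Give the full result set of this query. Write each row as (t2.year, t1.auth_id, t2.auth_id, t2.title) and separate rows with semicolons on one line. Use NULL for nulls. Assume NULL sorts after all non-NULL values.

(2017, 3, 3, P14); (2017, 3, 3, P14); (2020, 5, 5, P25); (2020, 7, 7, P5); (2021, 3, 3, P30); (2021, 3, 3, P30); (2021, 3, 3, P8); (2021, 3, 3, P8); (2021, 7, 7, P35); (2024, 5, 5, P20); (NULL, 1, NULL, NULL); (NULL, 8, NULL, NULL); (NULL, 8, NULL, NULL)

LEFT JOIN keeps every row from `authors`; unmatched rows get NULL for `papers`'s columns.
Matching on t1.auth_id = t2.auth_id. A NULL in a compared column never satisfies the condition.
Matched pairs: 10; unmatched t1 rows kept: 3.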